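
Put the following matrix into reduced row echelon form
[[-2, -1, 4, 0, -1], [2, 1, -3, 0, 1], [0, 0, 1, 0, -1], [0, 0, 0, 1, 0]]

[[1, 1/2, 0, 0, 0], [0, 0, 1, 0, 0], [0, 0, 0, 1, 0], [0, 0, 0, 0, 1]]

ρ1 → -1/2·ρ1
  [ 1  1/2  -2  0  1/2 ]
  [ 2    1  -3  0    1 ]
  [ 0    0   1  0   -1 ]
  [ 0    0   0  1    0 ]
ρ2 → ρ2 − 2·ρ1
  [ 1  1/2  -2  0  1/2 ]
  [ 0    0   1  0    0 ]
  [ 0    0   1  0   -1 ]
  [ 0    0   0  1    0 ]
ρ3 → ρ3 − ρ2
  [ 1  1/2  -2  0  1/2 ]
  [ 0    0   1  0    0 ]
  [ 0    0   0  0   -1 ]
  [ 0    0   0  1    0 ]
ρ3 <=> ρ4
  [ 1  1/2  -2  0  1/2 ]
  [ 0    0   1  0    0 ]
  [ 0    0   0  1    0 ]
  [ 0    0   0  0   -1 ]
ρ4 → -1·ρ4
  [ 1  1/2  -2  0  1/2 ]
  [ 0    0   1  0    0 ]
  [ 0    0   0  1    0 ]
  [ 0    0   0  0    1 ]
ρ1 → ρ1 − 1/2·ρ4
  [ 1  1/2  -2  0  0 ]
  [ 0    0   1  0  0 ]
  [ 0    0   0  1  0 ]
  [ 0    0   0  0  1 ]
ρ1 → ρ1 + 2·ρ2
  [ 1  1/2  0  0  0 ]
  [ 0    0  1  0  0 ]
  [ 0    0  0  1  0 ]
  [ 0    0  0  0  1 ]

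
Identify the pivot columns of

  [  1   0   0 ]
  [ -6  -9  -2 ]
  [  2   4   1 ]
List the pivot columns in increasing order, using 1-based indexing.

1, 2, 3

R2 → R2 + 6·R1
  [ 1   0   0 ]
  [ 0  -9  -2 ]
  [ 2   4   1 ]
R3 → R3 − 2·R1
  [ 1   0   0 ]
  [ 0  -9  -2 ]
  [ 0   4   1 ]
R2 → -1/9·R2
  [ 1  0    0 ]
  [ 0  1  2/9 ]
  [ 0  4    1 ]
R3 → R3 − 4·R2
  [ 1  0    0 ]
  [ 0  1  2/9 ]
  [ 0  0  1/9 ]
R3 → 9·R3
  [ 1  0    0 ]
  [ 0  1  2/9 ]
  [ 0  0    1 ]
R2 → R2 − 2/9·R3
  [ 1  0  0 ]
  [ 0  1  0 ]
  [ 0  0  1 ]
Pivot columns are the columns containing a leading 1.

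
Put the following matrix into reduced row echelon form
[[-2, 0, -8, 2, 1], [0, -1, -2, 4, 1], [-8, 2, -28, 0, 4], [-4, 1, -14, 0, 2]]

[[1, 0, 4, -1, 0], [0, 1, 2, -4, 0], [0, 0, 0, 0, 1], [0, 0, 0, 0, 0]]

ρ1 → -1/2·ρ1
  [  1   0    4  -1  -1/2 ]
  [  0  -1   -2   4     1 ]
  [ -8   2  -28   0     4 ]
  [ -4   1  -14   0     2 ]
ρ3 → ρ3 + 8·ρ1
  [  1   0    4  -1  -1/2 ]
  [  0  -1   -2   4     1 ]
  [  0   2    4  -8     0 ]
  [ -4   1  -14   0     2 ]
ρ4 → ρ4 + 4·ρ1
  [ 1   0   4  -1  -1/2 ]
  [ 0  -1  -2   4     1 ]
  [ 0   2   4  -8     0 ]
  [ 0   1   2  -4     0 ]
ρ2 → -1·ρ2
  [ 1  0  4  -1  -1/2 ]
  [ 0  1  2  -4    -1 ]
  [ 0  2  4  -8     0 ]
  [ 0  1  2  -4     0 ]
ρ3 → ρ3 − 2·ρ2
  [ 1  0  4  -1  -1/2 ]
  [ 0  1  2  -4    -1 ]
  [ 0  0  0   0     2 ]
  [ 0  1  2  -4     0 ]
ρ4 → ρ4 − ρ2
  [ 1  0  4  -1  -1/2 ]
  [ 0  1  2  -4    -1 ]
  [ 0  0  0   0     2 ]
  [ 0  0  0   0     1 ]
ρ3 → 1/2·ρ3
  [ 1  0  4  -1  -1/2 ]
  [ 0  1  2  -4    -1 ]
  [ 0  0  0   0     1 ]
  [ 0  0  0   0     1 ]
ρ4 → ρ4 − ρ3
  [ 1  0  4  -1  -1/2 ]
  [ 0  1  2  -4    -1 ]
  [ 0  0  0   0     1 ]
  [ 0  0  0   0     0 ]
ρ2 → ρ2 + ρ3
  [ 1  0  4  -1  -1/2 ]
  [ 0  1  2  -4     0 ]
  [ 0  0  0   0     1 ]
  [ 0  0  0   0     0 ]
ρ1 → ρ1 + 1/2·ρ3
  [ 1  0  4  -1  0 ]
  [ 0  1  2  -4  0 ]
  [ 0  0  0   0  1 ]
  [ 0  0  0   0  0 ]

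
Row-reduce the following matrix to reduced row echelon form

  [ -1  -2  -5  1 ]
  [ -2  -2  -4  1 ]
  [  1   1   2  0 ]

R1 ← -1·R1
  [  1   2   5  -1 ]
  [ -2  -2  -4   1 ]
  [  1   1   2   0 ]
R2 ← R2 + 2·R1
  [ 1  2  5  -1 ]
  [ 0  2  6  -1 ]
  [ 1  1  2   0 ]
R3 ← R3 − R1
  [ 1   2   5  -1 ]
  [ 0   2   6  -1 ]
  [ 0  -1  -3   1 ]
R2 ← 1/2·R2
  [ 1   2   5    -1 ]
  [ 0   1   3  -1/2 ]
  [ 0  -1  -3     1 ]
R3 ← R3 + R2
  [ 1  2  5    -1 ]
  [ 0  1  3  -1/2 ]
  [ 0  0  0   1/2 ]
R3 ← 2·R3
  [ 1  2  5    -1 ]
  [ 0  1  3  -1/2 ]
  [ 0  0  0     1 ]
R2 ← R2 + 1/2·R3
  [ 1  2  5  -1 ]
  [ 0  1  3   0 ]
  [ 0  0  0   1 ]
R1 ← R1 + R3
  [ 1  2  5  0 ]
  [ 0  1  3  0 ]
  [ 0  0  0  1 ]
R1 ← R1 − 2·R2
  [ 1  0  -1  0 ]
  [ 0  1   3  0 ]
  [ 0  0   0  1 ]

[[1, 0, -1, 0], [0, 1, 3, 0], [0, 0, 0, 1]]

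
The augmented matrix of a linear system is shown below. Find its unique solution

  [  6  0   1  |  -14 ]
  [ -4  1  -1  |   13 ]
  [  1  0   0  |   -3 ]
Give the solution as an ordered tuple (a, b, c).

(-3, 5, 4)

ρ1 → 1/6·ρ1
  [  1  0  1/6  |  -7/3 ]
  [ -4  1   -1  |    13 ]
  [  1  0    0  |    -3 ]
ρ2 → ρ2 + 4·ρ1
  [ 1  0   1/6  |  -7/3 ]
  [ 0  1  -1/3  |  11/3 ]
  [ 1  0     0  |    -3 ]
ρ3 → ρ3 − ρ1
  [ 1  0   1/6  |  -7/3 ]
  [ 0  1  -1/3  |  11/3 ]
  [ 0  0  -1/6  |  -2/3 ]
ρ3 → -6·ρ3
  [ 1  0   1/6  |  -7/3 ]
  [ 0  1  -1/3  |  11/3 ]
  [ 0  0     1  |     4 ]
ρ2 → ρ2 + 1/3·ρ3
  [ 1  0  1/6  |  -7/3 ]
  [ 0  1    0  |     5 ]
  [ 0  0    1  |     4 ]
ρ1 → ρ1 − 1/6·ρ3
  [ 1  0  0  |  -3 ]
  [ 0  1  0  |   5 ]
  [ 0  0  1  |   4 ]
Reading off the last column: a = -3, b = 5, c = 4.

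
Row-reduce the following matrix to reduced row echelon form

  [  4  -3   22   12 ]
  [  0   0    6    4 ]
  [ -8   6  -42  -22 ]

R1 ← 1/4·R1
R3 ← R3 + 8·R1
R2 ← 1/6·R2
R3 ← R3 − 2·R2
R3 ← 3/2·R3
R2 ← R2 − 2/3·R3
R1 ← R1 − 3·R3
R1 ← R1 − 11/2·R2

[[1, -3/4, 0, 0], [0, 0, 1, 0], [0, 0, 0, 1]]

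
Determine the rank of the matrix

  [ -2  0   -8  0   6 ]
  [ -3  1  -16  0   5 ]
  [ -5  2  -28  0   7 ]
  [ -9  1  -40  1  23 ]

Multiply r1 by -1/2.
  [  1  0    4  0  -3 ]
  [ -3  1  -16  0   5 ]
  [ -5  2  -28  0   7 ]
  [ -9  1  -40  1  23 ]
Add 3 times r1 to r2.
  [  1  0    4  0  -3 ]
  [  0  1   -4  0  -4 ]
  [ -5  2  -28  0   7 ]
  [ -9  1  -40  1  23 ]
Add 5 times r1 to r3.
  [  1  0    4  0  -3 ]
  [  0  1   -4  0  -4 ]
  [  0  2   -8  0  -8 ]
  [ -9  1  -40  1  23 ]
Add 9 times r1 to r4.
  [ 1  0   4  0  -3 ]
  [ 0  1  -4  0  -4 ]
  [ 0  2  -8  0  -8 ]
  [ 0  1  -4  1  -4 ]
Subtract 2 times r2 from r3.
  [ 1  0   4  0  -3 ]
  [ 0  1  -4  0  -4 ]
  [ 0  0   0  0   0 ]
  [ 0  1  -4  1  -4 ]
Subtract r2 from r4.
  [ 1  0   4  0  -3 ]
  [ 0  1  -4  0  -4 ]
  [ 0  0   0  0   0 ]
  [ 0  0   0  1   0 ]
Swap r3 and r4.
  [ 1  0   4  0  -3 ]
  [ 0  1  -4  0  -4 ]
  [ 0  0   0  1   0 ]
  [ 0  0   0  0   0 ]
The reduced form has 3 nonzero rows.

rank = 3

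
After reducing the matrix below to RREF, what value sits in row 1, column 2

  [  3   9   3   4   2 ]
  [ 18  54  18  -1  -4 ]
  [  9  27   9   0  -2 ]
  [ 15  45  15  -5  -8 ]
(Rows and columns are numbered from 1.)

3

ρ1 := 1/3·ρ1
ρ2 := ρ2 − 18·ρ1
ρ3 := ρ3 − 9·ρ1
ρ4 := ρ4 − 15·ρ1
ρ2 := -1/25·ρ2
ρ3 := ρ3 + 12·ρ2
ρ4 := ρ4 + 25·ρ2
ρ3 := -25/8·ρ3
ρ4 := ρ4 + 2·ρ3
ρ2 := ρ2 − 16/25·ρ3
ρ1 := ρ1 − 2/3·ρ3
ρ1 := ρ1 − 4/3·ρ2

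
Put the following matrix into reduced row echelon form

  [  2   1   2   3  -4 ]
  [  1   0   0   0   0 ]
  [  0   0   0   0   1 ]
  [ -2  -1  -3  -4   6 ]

r1 := 1/2·r1
  [  1  1/2   1  3/2  -2 ]
  [  1    0   0    0   0 ]
  [  0    0   0    0   1 ]
  [ -2   -1  -3   -4   6 ]
r2 := r2 − r1
  [  1   1/2   1   3/2  -2 ]
  [  0  -1/2  -1  -3/2   2 ]
  [  0     0   0     0   1 ]
  [ -2    -1  -3    -4   6 ]
r4 := r4 + 2·r1
  [ 1   1/2   1   3/2  -2 ]
  [ 0  -1/2  -1  -3/2   2 ]
  [ 0     0   0     0   1 ]
  [ 0     0  -1    -1   2 ]
r2 := -2·r2
  [ 1  1/2   1  3/2  -2 ]
  [ 0    1   2    3  -4 ]
  [ 0    0   0    0   1 ]
  [ 0    0  -1   -1   2 ]
r3 <-> r4
  [ 1  1/2   1  3/2  -2 ]
  [ 0    1   2    3  -4 ]
  [ 0    0  -1   -1   2 ]
  [ 0    0   0    0   1 ]
r3 := -1·r3
  [ 1  1/2  1  3/2  -2 ]
  [ 0    1  2    3  -4 ]
  [ 0    0  1    1  -2 ]
  [ 0    0  0    0   1 ]
r3 := r3 + 2·r4
  [ 1  1/2  1  3/2  -2 ]
  [ 0    1  2    3  -4 ]
  [ 0    0  1    1   0 ]
  [ 0    0  0    0   1 ]
r2 := r2 + 4·r4
  [ 1  1/2  1  3/2  -2 ]
  [ 0    1  2    3   0 ]
  [ 0    0  1    1   0 ]
  [ 0    0  0    0   1 ]
r1 := r1 + 2·r4
  [ 1  1/2  1  3/2  0 ]
  [ 0    1  2    3  0 ]
  [ 0    0  1    1  0 ]
  [ 0    0  0    0  1 ]
r2 := r2 − 2·r3
  [ 1  1/2  1  3/2  0 ]
  [ 0    1  0    1  0 ]
  [ 0    0  1    1  0 ]
  [ 0    0  0    0  1 ]
r1 := r1 − r3
  [ 1  1/2  0  1/2  0 ]
  [ 0    1  0    1  0 ]
  [ 0    0  1    1  0 ]
  [ 0    0  0    0  1 ]
r1 := r1 − 1/2·r2
  [ 1  0  0  0  0 ]
  [ 0  1  0  1  0 ]
  [ 0  0  1  1  0 ]
  [ 0  0  0  0  1 ]

[[1, 0, 0, 0, 0], [0, 1, 0, 1, 0], [0, 0, 1, 1, 0], [0, 0, 0, 0, 1]]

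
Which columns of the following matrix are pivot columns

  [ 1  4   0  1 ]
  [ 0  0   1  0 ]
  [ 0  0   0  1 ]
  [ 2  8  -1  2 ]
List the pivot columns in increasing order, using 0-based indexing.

Subtract 2 times R1 from R4.
  [ 1  4   0  1 ]
  [ 0  0   1  0 ]
  [ 0  0   0  1 ]
  [ 0  0  -1  0 ]
Add R2 to R4.
  [ 1  4  0  1 ]
  [ 0  0  1  0 ]
  [ 0  0  0  1 ]
  [ 0  0  0  0 ]
Subtract R3 from R1.
  [ 1  4  0  0 ]
  [ 0  0  1  0 ]
  [ 0  0  0  1 ]
  [ 0  0  0  0 ]
Pivot columns are the columns containing a leading 1.

0, 2, 3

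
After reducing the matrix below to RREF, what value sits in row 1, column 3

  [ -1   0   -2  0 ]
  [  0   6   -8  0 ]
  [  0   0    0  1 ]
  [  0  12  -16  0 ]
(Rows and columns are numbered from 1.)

r1 → -1·r1
r2 → 1/6·r2
r4 → r4 − 12·r2

2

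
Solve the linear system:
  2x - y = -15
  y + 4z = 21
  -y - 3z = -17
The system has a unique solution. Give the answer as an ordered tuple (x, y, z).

(-5, 5, 4)

Form the augmented matrix and row-reduce:
  [ 2  -1   0  |  -15 ]
  [ 0   1   4  |   21 ]
  [ 0  -1  -3  |  -17 ]
R1 ← 1/2·R1
  [ 1  -1/2   0  |  -15/2 ]
  [ 0     1   4  |     21 ]
  [ 0    -1  -3  |    -17 ]
R3 ← R3 + R2
  [ 1  -1/2  0  |  -15/2 ]
  [ 0     1  4  |     21 ]
  [ 0     0  1  |      4 ]
R2 ← R2 − 4·R3
  [ 1  -1/2  0  |  -15/2 ]
  [ 0     1  0  |      5 ]
  [ 0     0  1  |      4 ]
R1 ← R1 + 1/2·R2
  [ 1  0  0  |  -5 ]
  [ 0  1  0  |   5 ]
  [ 0  0  1  |   4 ]
Reading off the last column: x = -5, y = 5, z = 4.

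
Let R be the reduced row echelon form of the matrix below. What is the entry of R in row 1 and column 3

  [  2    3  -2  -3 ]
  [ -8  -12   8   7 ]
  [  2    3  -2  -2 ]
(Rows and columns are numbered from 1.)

R1 -> 1/2·R1
  [  1  3/2  -1  -3/2 ]
  [ -8  -12   8     7 ]
  [  2    3  -2    -2 ]
R2 -> R2 + 8·R1
  [ 1  3/2  -1  -3/2 ]
  [ 0    0   0    -5 ]
  [ 2    3  -2    -2 ]
R3 -> R3 − 2·R1
  [ 1  3/2  -1  -3/2 ]
  [ 0    0   0    -5 ]
  [ 0    0   0     1 ]
R2 -> -1/5·R2
  [ 1  3/2  -1  -3/2 ]
  [ 0    0   0     1 ]
  [ 0    0   0     1 ]
R3 -> R3 − R2
  [ 1  3/2  -1  -3/2 ]
  [ 0    0   0     1 ]
  [ 0    0   0     0 ]
R1 -> R1 + 3/2·R2
  [ 1  3/2  -1  0 ]
  [ 0    0   0  1 ]
  [ 0    0   0  0 ]

-1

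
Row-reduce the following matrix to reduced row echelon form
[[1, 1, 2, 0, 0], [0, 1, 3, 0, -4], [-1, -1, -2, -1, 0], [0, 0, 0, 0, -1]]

r3 -> r3 + r1
  [ 1  1  2   0   0 ]
  [ 0  1  3   0  -4 ]
  [ 0  0  0  -1   0 ]
  [ 0  0  0   0  -1 ]
r3 -> -1·r3
  [ 1  1  2  0   0 ]
  [ 0  1  3  0  -4 ]
  [ 0  0  0  1   0 ]
  [ 0  0  0  0  -1 ]
r4 -> -1·r4
  [ 1  1  2  0   0 ]
  [ 0  1  3  0  -4 ]
  [ 0  0  0  1   0 ]
  [ 0  0  0  0   1 ]
r2 -> r2 + 4·r4
  [ 1  1  2  0  0 ]
  [ 0  1  3  0  0 ]
  [ 0  0  0  1  0 ]
  [ 0  0  0  0  1 ]
r1 -> r1 − r2
  [ 1  0  -1  0  0 ]
  [ 0  1   3  0  0 ]
  [ 0  0   0  1  0 ]
  [ 0  0   0  0  1 ]

[[1, 0, -1, 0, 0], [0, 1, 3, 0, 0], [0, 0, 0, 1, 0], [0, 0, 0, 0, 1]]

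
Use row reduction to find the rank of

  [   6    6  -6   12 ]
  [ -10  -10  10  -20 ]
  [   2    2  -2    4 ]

rank = 1

r1 ← 1/6·r1
  [   1    1  -1    2 ]
  [ -10  -10  10  -20 ]
  [   2    2  -2    4 ]
r2 ← r2 + 10·r1
  [ 1  1  -1  2 ]
  [ 0  0   0  0 ]
  [ 2  2  -2  4 ]
r3 ← r3 − 2·r1
  [ 1  1  -1  2 ]
  [ 0  0   0  0 ]
  [ 0  0   0  0 ]
The reduced form has 1 nonzero row.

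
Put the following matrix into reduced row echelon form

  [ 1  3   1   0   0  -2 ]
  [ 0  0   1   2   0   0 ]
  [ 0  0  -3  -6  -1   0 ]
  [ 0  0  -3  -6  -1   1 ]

r3 ← r3 + 3·r2
  [ 1  3   1   0   0  -2 ]
  [ 0  0   1   2   0   0 ]
  [ 0  0   0   0  -1   0 ]
  [ 0  0  -3  -6  -1   1 ]
r4 ← r4 + 3·r2
  [ 1  3  1  0   0  -2 ]
  [ 0  0  1  2   0   0 ]
  [ 0  0  0  0  -1   0 ]
  [ 0  0  0  0  -1   1 ]
r3 ← -1·r3
  [ 1  3  1  0   0  -2 ]
  [ 0  0  1  2   0   0 ]
  [ 0  0  0  0   1   0 ]
  [ 0  0  0  0  -1   1 ]
r4 ← r4 + r3
  [ 1  3  1  0  0  -2 ]
  [ 0  0  1  2  0   0 ]
  [ 0  0  0  0  1   0 ]
  [ 0  0  0  0  0   1 ]
r1 ← r1 + 2·r4
  [ 1  3  1  0  0  0 ]
  [ 0  0  1  2  0  0 ]
  [ 0  0  0  0  1  0 ]
  [ 0  0  0  0  0  1 ]
r1 ← r1 − r2
  [ 1  3  0  -2  0  0 ]
  [ 0  0  1   2  0  0 ]
  [ 0  0  0   0  1  0 ]
  [ 0  0  0   0  0  1 ]

[[1, 3, 0, -2, 0, 0], [0, 0, 1, 2, 0, 0], [0, 0, 0, 0, 1, 0], [0, 0, 0, 0, 0, 1]]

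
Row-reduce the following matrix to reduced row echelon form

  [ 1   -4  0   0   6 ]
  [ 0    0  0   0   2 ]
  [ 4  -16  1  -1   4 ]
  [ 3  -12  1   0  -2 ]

[[1, -4, 0, 0, 0], [0, 0, 1, 0, 0], [0, 0, 0, 1, 0], [0, 0, 0, 0, 1]]

R3 := R3 − 4·R1
  [ 1   -4  0   0    6 ]
  [ 0    0  0   0    2 ]
  [ 0    0  1  -1  -20 ]
  [ 3  -12  1   0   -2 ]
R4 := R4 − 3·R1
  [ 1  -4  0   0    6 ]
  [ 0   0  0   0    2 ]
  [ 0   0  1  -1  -20 ]
  [ 0   0  1   0  -20 ]
R2 <-> R3
  [ 1  -4  0   0    6 ]
  [ 0   0  1  -1  -20 ]
  [ 0   0  0   0    2 ]
  [ 0   0  1   0  -20 ]
R4 := R4 − R2
  [ 1  -4  0   0    6 ]
  [ 0   0  1  -1  -20 ]
  [ 0   0  0   0    2 ]
  [ 0   0  0   1    0 ]
R3 <-> R4
  [ 1  -4  0   0    6 ]
  [ 0   0  1  -1  -20 ]
  [ 0   0  0   1    0 ]
  [ 0   0  0   0    2 ]
R4 := 1/2·R4
  [ 1  -4  0   0    6 ]
  [ 0   0  1  -1  -20 ]
  [ 0   0  0   1    0 ]
  [ 0   0  0   0    1 ]
R2 := R2 + 20·R4
  [ 1  -4  0   0  6 ]
  [ 0   0  1  -1  0 ]
  [ 0   0  0   1  0 ]
  [ 0   0  0   0  1 ]
R1 := R1 − 6·R4
  [ 1  -4  0   0  0 ]
  [ 0   0  1  -1  0 ]
  [ 0   0  0   1  0 ]
  [ 0   0  0   0  1 ]
R2 := R2 + R3
  [ 1  -4  0  0  0 ]
  [ 0   0  1  0  0 ]
  [ 0   0  0  1  0 ]
  [ 0   0  0  0  1 ]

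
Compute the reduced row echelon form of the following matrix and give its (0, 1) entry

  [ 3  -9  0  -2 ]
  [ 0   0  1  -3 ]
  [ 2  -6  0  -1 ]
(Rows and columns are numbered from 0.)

-3

r1 → 1/3·r1
  [ 1  -3  0  -2/3 ]
  [ 0   0  1    -3 ]
  [ 2  -6  0    -1 ]
r3 → r3 − 2·r1
  [ 1  -3  0  -2/3 ]
  [ 0   0  1    -3 ]
  [ 0   0  0   1/3 ]
r3 → 3·r3
  [ 1  -3  0  -2/3 ]
  [ 0   0  1    -3 ]
  [ 0   0  0     1 ]
r2 → r2 + 3·r3
  [ 1  -3  0  -2/3 ]
  [ 0   0  1     0 ]
  [ 0   0  0     1 ]
r1 → r1 + 2/3·r3
  [ 1  -3  0  0 ]
  [ 0   0  1  0 ]
  [ 0   0  0  1 ]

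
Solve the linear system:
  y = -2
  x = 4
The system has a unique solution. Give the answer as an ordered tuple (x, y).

Form the augmented matrix and row-reduce:
  [ 0  1  |  -2 ]
  [ 1  0  |   4 ]
R1 <-> R2
Reading off the last column: x = 4, y = -2.

(4, -2)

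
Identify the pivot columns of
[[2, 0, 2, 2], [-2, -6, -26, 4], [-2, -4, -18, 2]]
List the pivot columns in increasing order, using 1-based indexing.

1, 2

R1 -> 1/2·R1
  [  1   0    1  1 ]
  [ -2  -6  -26  4 ]
  [ -2  -4  -18  2 ]
R2 -> R2 + 2·R1
  [  1   0    1  1 ]
  [  0  -6  -24  6 ]
  [ -2  -4  -18  2 ]
R3 -> R3 + 2·R1
  [ 1   0    1  1 ]
  [ 0  -6  -24  6 ]
  [ 0  -4  -16  4 ]
R2 -> -1/6·R2
  [ 1   0    1   1 ]
  [ 0   1    4  -1 ]
  [ 0  -4  -16   4 ]
R3 -> R3 + 4·R2
  [ 1  0  1   1 ]
  [ 0  1  4  -1 ]
  [ 0  0  0   0 ]
Pivot columns are the columns containing a leading 1.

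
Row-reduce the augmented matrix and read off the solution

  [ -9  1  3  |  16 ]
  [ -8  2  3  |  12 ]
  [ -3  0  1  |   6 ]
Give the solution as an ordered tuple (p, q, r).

r1 -> -1/9·r1
  [  1  -1/9  -1/3  |  -16/9 ]
  [ -8     2     3  |     12 ]
  [ -3     0     1  |      6 ]
r2 -> r2 + 8·r1
  [  1  -1/9  -1/3  |  -16/9 ]
  [  0  10/9   1/3  |  -20/9 ]
  [ -3     0     1  |      6 ]
r3 -> r3 + 3·r1
  [ 1  -1/9  -1/3  |  -16/9 ]
  [ 0  10/9   1/3  |  -20/9 ]
  [ 0  -1/3     0  |    2/3 ]
r2 -> 9/10·r2
  [ 1  -1/9  -1/3  |  -16/9 ]
  [ 0     1  3/10  |     -2 ]
  [ 0  -1/3     0  |    2/3 ]
r3 -> r3 + 1/3·r2
  [ 1  -1/9  -1/3  |  -16/9 ]
  [ 0     1  3/10  |     -2 ]
  [ 0     0  1/10  |      0 ]
r3 -> 10·r3
  [ 1  -1/9  -1/3  |  -16/9 ]
  [ 0     1  3/10  |     -2 ]
  [ 0     0     1  |      0 ]
r2 -> r2 − 3/10·r3
  [ 1  -1/9  -1/3  |  -16/9 ]
  [ 0     1     0  |     -2 ]
  [ 0     0     1  |      0 ]
r1 -> r1 + 1/3·r3
  [ 1  -1/9  0  |  -16/9 ]
  [ 0     1  0  |     -2 ]
  [ 0     0  1  |      0 ]
r1 -> r1 + 1/9·r2
  [ 1  0  0  |  -2 ]
  [ 0  1  0  |  -2 ]
  [ 0  0  1  |   0 ]
Reading off the last column: p = -2, q = -2, r = 0.

(-2, -2, 0)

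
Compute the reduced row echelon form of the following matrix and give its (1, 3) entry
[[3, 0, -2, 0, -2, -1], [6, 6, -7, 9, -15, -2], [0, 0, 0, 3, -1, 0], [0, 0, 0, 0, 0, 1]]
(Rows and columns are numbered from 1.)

ρ1 -> 1/3·ρ1
  [ 1  0  -2/3  0  -2/3  -1/3 ]
  [ 6  6    -7  9   -15    -2 ]
  [ 0  0     0  3    -1     0 ]
  [ 0  0     0  0     0     1 ]
ρ2 -> ρ2 − 6·ρ1
  [ 1  0  -2/3  0  -2/3  -1/3 ]
  [ 0  6    -3  9   -11     0 ]
  [ 0  0     0  3    -1     0 ]
  [ 0  0     0  0     0     1 ]
ρ2 -> 1/6·ρ2
  [ 1  0  -2/3    0   -2/3  -1/3 ]
  [ 0  1  -1/2  3/2  -11/6     0 ]
  [ 0  0     0    3     -1     0 ]
  [ 0  0     0    0      0     1 ]
ρ3 -> 1/3·ρ3
  [ 1  0  -2/3    0   -2/3  -1/3 ]
  [ 0  1  -1/2  3/2  -11/6     0 ]
  [ 0  0     0    1   -1/3     0 ]
  [ 0  0     0    0      0     1 ]
ρ1 -> ρ1 + 1/3·ρ4
  [ 1  0  -2/3    0   -2/3  0 ]
  [ 0  1  -1/2  3/2  -11/6  0 ]
  [ 0  0     0    1   -1/3  0 ]
  [ 0  0     0    0      0  1 ]
ρ2 -> ρ2 − 3/2·ρ3
  [ 1  0  -2/3  0  -2/3  0 ]
  [ 0  1  -1/2  0  -4/3  0 ]
  [ 0  0     0  1  -1/3  0 ]
  [ 0  0     0  0     0  1 ]

-2/3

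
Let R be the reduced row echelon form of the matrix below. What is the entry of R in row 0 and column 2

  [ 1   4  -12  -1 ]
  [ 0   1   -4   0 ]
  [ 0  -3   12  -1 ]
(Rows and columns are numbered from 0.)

R3 -> R3 + 3·R2
  [ 1  4  -12  -1 ]
  [ 0  1   -4   0 ]
  [ 0  0    0  -1 ]
R3 -> -1·R3
  [ 1  4  -12  -1 ]
  [ 0  1   -4   0 ]
  [ 0  0    0   1 ]
R1 -> R1 + R3
  [ 1  4  -12  0 ]
  [ 0  1   -4  0 ]
  [ 0  0    0  1 ]
R1 -> R1 − 4·R2
  [ 1  0   4  0 ]
  [ 0  1  -4  0 ]
  [ 0  0   0  1 ]

4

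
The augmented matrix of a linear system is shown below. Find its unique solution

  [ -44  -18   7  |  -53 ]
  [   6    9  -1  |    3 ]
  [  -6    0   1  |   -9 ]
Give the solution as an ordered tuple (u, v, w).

R1 → -1/44·R1
  [  1  9/22  -7/44  |  53/44 ]
  [  6     9     -1  |      3 ]
  [ -6     0      1  |     -9 ]
R2 → R2 − 6·R1
  [  1   9/22  -7/44  |   53/44 ]
  [  0  72/11  -1/22  |  -93/22 ]
  [ -6      0      1  |      -9 ]
R3 → R3 + 6·R1
  [ 1   9/22  -7/44  |   53/44 ]
  [ 0  72/11  -1/22  |  -93/22 ]
  [ 0  27/11   1/22  |  -39/22 ]
R2 → 11/72·R2
  [ 1   9/22   -7/44  |   53/44 ]
  [ 0      1  -1/144  |  -31/48 ]
  [ 0  27/11    1/22  |  -39/22 ]
R3 → R3 − 27/11·R2
  [ 1  9/22   -7/44  |   53/44 ]
  [ 0     1  -1/144  |  -31/48 ]
  [ 0     0    1/16  |   -3/16 ]
R3 → 16·R3
  [ 1  9/22   -7/44  |   53/44 ]
  [ 0     1  -1/144  |  -31/48 ]
  [ 0     0       1  |      -3 ]
R2 → R2 + 1/144·R3
  [ 1  9/22  -7/44  |  53/44 ]
  [ 0     1      0  |   -2/3 ]
  [ 0     0      1  |     -3 ]
R1 → R1 + 7/44·R3
  [ 1  9/22  0  |  8/11 ]
  [ 0     1  0  |  -2/3 ]
  [ 0     0  1  |    -3 ]
R1 → R1 − 9/22·R2
  [ 1  0  0  |     1 ]
  [ 0  1  0  |  -2/3 ]
  [ 0  0  1  |    -3 ]
Reading off the last column: u = 1, v = -2/3, w = -3.

(1, -2/3, -3)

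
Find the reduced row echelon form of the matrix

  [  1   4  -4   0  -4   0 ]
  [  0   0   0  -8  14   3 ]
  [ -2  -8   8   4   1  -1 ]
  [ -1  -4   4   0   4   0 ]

[[1, 4, -4, 0, -4, 0], [0, 0, 0, 1, -7/4, 0], [0, 0, 0, 0, 0, 1], [0, 0, 0, 0, 0, 0]]

r3 -> r3 + 2·r1
  [  1   4  -4   0  -4   0 ]
  [  0   0   0  -8  14   3 ]
  [  0   0   0   4  -7  -1 ]
  [ -1  -4   4   0   4   0 ]
r4 -> r4 + r1
  [ 1  4  -4   0  -4   0 ]
  [ 0  0   0  -8  14   3 ]
  [ 0  0   0   4  -7  -1 ]
  [ 0  0   0   0   0   0 ]
r2 -> -1/8·r2
  [ 1  4  -4  0    -4     0 ]
  [ 0  0   0  1  -7/4  -3/8 ]
  [ 0  0   0  4    -7    -1 ]
  [ 0  0   0  0     0     0 ]
r3 -> r3 − 4·r2
  [ 1  4  -4  0    -4     0 ]
  [ 0  0   0  1  -7/4  -3/8 ]
  [ 0  0   0  0     0   1/2 ]
  [ 0  0   0  0     0     0 ]
r3 -> 2·r3
  [ 1  4  -4  0    -4     0 ]
  [ 0  0   0  1  -7/4  -3/8 ]
  [ 0  0   0  0     0     1 ]
  [ 0  0   0  0     0     0 ]
r2 -> r2 + 3/8·r3
  [ 1  4  -4  0    -4  0 ]
  [ 0  0   0  1  -7/4  0 ]
  [ 0  0   0  0     0  1 ]
  [ 0  0   0  0     0  0 ]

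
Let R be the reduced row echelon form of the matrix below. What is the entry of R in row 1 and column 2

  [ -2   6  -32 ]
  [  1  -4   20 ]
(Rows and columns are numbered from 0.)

-4

R1 -> -1/2·R1
  [ 1  -3  16 ]
  [ 1  -4  20 ]
R2 -> R2 − R1
  [ 1  -3  16 ]
  [ 0  -1   4 ]
R2 -> -1·R2
  [ 1  -3  16 ]
  [ 0   1  -4 ]
R1 -> R1 + 3·R2
  [ 1  0   4 ]
  [ 0  1  -4 ]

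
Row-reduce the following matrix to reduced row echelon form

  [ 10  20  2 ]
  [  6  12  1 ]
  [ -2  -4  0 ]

[[1, 2, 0], [0, 0, 1], [0, 0, 0]]

ρ1 → 1/10·ρ1
  [  1   2  1/5 ]
  [  6  12    1 ]
  [ -2  -4    0 ]
ρ2 → ρ2 − 6·ρ1
  [  1   2   1/5 ]
  [  0   0  -1/5 ]
  [ -2  -4     0 ]
ρ3 → ρ3 + 2·ρ1
  [ 1  2   1/5 ]
  [ 0  0  -1/5 ]
  [ 0  0   2/5 ]
ρ2 → -5·ρ2
  [ 1  2  1/5 ]
  [ 0  0    1 ]
  [ 0  0  2/5 ]
ρ3 → ρ3 − 2/5·ρ2
  [ 1  2  1/5 ]
  [ 0  0    1 ]
  [ 0  0    0 ]
ρ1 → ρ1 − 1/5·ρ2
  [ 1  2  0 ]
  [ 0  0  1 ]
  [ 0  0  0 ]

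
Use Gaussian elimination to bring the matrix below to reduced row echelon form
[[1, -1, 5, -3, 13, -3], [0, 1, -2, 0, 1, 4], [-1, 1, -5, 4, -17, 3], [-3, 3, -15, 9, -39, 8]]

[[1, 0, 3, 0, 2, 0], [0, 1, -2, 0, 1, 0], [0, 0, 0, 1, -4, 0], [0, 0, 0, 0, 0, 1]]

Add R1 to R3.
  [  1  -1    5  -3   13  -3 ]
  [  0   1   -2   0    1   4 ]
  [  0   0    0   1   -4   0 ]
  [ -3   3  -15   9  -39   8 ]
Add 3 times R1 to R4.
  [ 1  -1   5  -3  13  -3 ]
  [ 0   1  -2   0   1   4 ]
  [ 0   0   0   1  -4   0 ]
  [ 0   0   0   0   0  -1 ]
Multiply R4 by -1.
  [ 1  -1   5  -3  13  -3 ]
  [ 0   1  -2   0   1   4 ]
  [ 0   0   0   1  -4   0 ]
  [ 0   0   0   0   0   1 ]
Subtract 4 times R4 from R2.
  [ 1  -1   5  -3  13  -3 ]
  [ 0   1  -2   0   1   0 ]
  [ 0   0   0   1  -4   0 ]
  [ 0   0   0   0   0   1 ]
Add 3 times R4 to R1.
  [ 1  -1   5  -3  13  0 ]
  [ 0   1  -2   0   1  0 ]
  [ 0   0   0   1  -4  0 ]
  [ 0   0   0   0   0  1 ]
Add 3 times R3 to R1.
  [ 1  -1   5  0   1  0 ]
  [ 0   1  -2  0   1  0 ]
  [ 0   0   0  1  -4  0 ]
  [ 0   0   0  0   0  1 ]
Add R2 to R1.
  [ 1  0   3  0   2  0 ]
  [ 0  1  -2  0   1  0 ]
  [ 0  0   0  1  -4  0 ]
  [ 0  0   0  0   0  1 ]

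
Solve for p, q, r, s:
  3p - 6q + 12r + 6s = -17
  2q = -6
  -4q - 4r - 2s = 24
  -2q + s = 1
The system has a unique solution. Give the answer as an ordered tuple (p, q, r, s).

(1/3, -3, -1/2, -5)

Form the augmented matrix and row-reduce:
  [ 3  -6  12   6  |  -17 ]
  [ 0   2   0   0  |   -6 ]
  [ 0  -4  -4  -2  |   24 ]
  [ 0  -2   0   1  |    1 ]
r1 ← 1/3·r1
  [ 1  -2   4   2  |  -17/3 ]
  [ 0   2   0   0  |     -6 ]
  [ 0  -4  -4  -2  |     24 ]
  [ 0  -2   0   1  |      1 ]
r2 ← 1/2·r2
  [ 1  -2   4   2  |  -17/3 ]
  [ 0   1   0   0  |     -3 ]
  [ 0  -4  -4  -2  |     24 ]
  [ 0  -2   0   1  |      1 ]
r3 ← r3 + 4·r2
  [ 1  -2   4   2  |  -17/3 ]
  [ 0   1   0   0  |     -3 ]
  [ 0   0  -4  -2  |     12 ]
  [ 0  -2   0   1  |      1 ]
r4 ← r4 + 2·r2
  [ 1  -2   4   2  |  -17/3 ]
  [ 0   1   0   0  |     -3 ]
  [ 0   0  -4  -2  |     12 ]
  [ 0   0   0   1  |     -5 ]
r3 ← -1/4·r3
  [ 1  -2  4    2  |  -17/3 ]
  [ 0   1  0    0  |     -3 ]
  [ 0   0  1  1/2  |     -3 ]
  [ 0   0  0    1  |     -5 ]
r3 ← r3 − 1/2·r4
  [ 1  -2  4  2  |  -17/3 ]
  [ 0   1  0  0  |     -3 ]
  [ 0   0  1  0  |   -1/2 ]
  [ 0   0  0  1  |     -5 ]
r1 ← r1 − 2·r4
  [ 1  -2  4  0  |  13/3 ]
  [ 0   1  0  0  |    -3 ]
  [ 0   0  1  0  |  -1/2 ]
  [ 0   0  0  1  |    -5 ]
r1 ← r1 − 4·r3
  [ 1  -2  0  0  |  19/3 ]
  [ 0   1  0  0  |    -3 ]
  [ 0   0  1  0  |  -1/2 ]
  [ 0   0  0  1  |    -5 ]
r1 ← r1 + 2·r2
  [ 1  0  0  0  |   1/3 ]
  [ 0  1  0  0  |    -3 ]
  [ 0  0  1  0  |  -1/2 ]
  [ 0  0  0  1  |    -5 ]
Reading off the last column: p = 1/3, q = -3, r = -1/2, s = -5.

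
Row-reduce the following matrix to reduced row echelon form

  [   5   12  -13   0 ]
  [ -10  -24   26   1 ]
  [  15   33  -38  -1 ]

[[1, 0, -9/5, 0], [0, 1, -1/3, 0], [0, 0, 0, 1]]

r1 ← 1/5·r1
  [   1  12/5  -13/5   0 ]
  [ -10   -24     26   1 ]
  [  15    33    -38  -1 ]
r2 ← r2 + 10·r1
  [  1  12/5  -13/5   0 ]
  [  0     0      0   1 ]
  [ 15    33    -38  -1 ]
r3 ← r3 − 15·r1
  [ 1  12/5  -13/5   0 ]
  [ 0     0      0   1 ]
  [ 0    -3      1  -1 ]
r2 <-> r3
  [ 1  12/5  -13/5   0 ]
  [ 0    -3      1  -1 ]
  [ 0     0      0   1 ]
r2 ← -1/3·r2
  [ 1  12/5  -13/5    0 ]
  [ 0     1   -1/3  1/3 ]
  [ 0     0      0    1 ]
r2 ← r2 − 1/3·r3
  [ 1  12/5  -13/5  0 ]
  [ 0     1   -1/3  0 ]
  [ 0     0      0  1 ]
r1 ← r1 − 12/5·r2
  [ 1  0  -9/5  0 ]
  [ 0  1  -1/3  0 ]
  [ 0  0     0  1 ]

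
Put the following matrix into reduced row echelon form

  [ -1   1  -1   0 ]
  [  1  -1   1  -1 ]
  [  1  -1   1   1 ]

[[1, -1, 1, 0], [0, 0, 0, 1], [0, 0, 0, 0]]

R1 ← -1·R1
R2 ← R2 − R1
R3 ← R3 − R1
R2 ← -1·R2
R3 ← R3 − R2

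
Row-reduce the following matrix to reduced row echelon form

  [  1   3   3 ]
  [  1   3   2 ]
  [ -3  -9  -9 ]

[[1, 3, 0], [0, 0, 1], [0, 0, 0]]

Subtract ρ1 from ρ2.
  [  1   3   3 ]
  [  0   0  -1 ]
  [ -3  -9  -9 ]
Add 3 times ρ1 to ρ3.
  [ 1  3   3 ]
  [ 0  0  -1 ]
  [ 0  0   0 ]
Multiply ρ2 by -1.
  [ 1  3  3 ]
  [ 0  0  1 ]
  [ 0  0  0 ]
Subtract 3 times ρ2 from ρ1.
  [ 1  3  0 ]
  [ 0  0  1 ]
  [ 0  0  0 ]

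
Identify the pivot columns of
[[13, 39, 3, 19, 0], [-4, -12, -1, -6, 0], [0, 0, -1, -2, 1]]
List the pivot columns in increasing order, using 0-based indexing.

0, 2, 4

Multiply R1 by 1/13.
  [  1    3  3/13  19/13  0 ]
  [ -4  -12    -1     -6  0 ]
  [  0    0    -1     -2  1 ]
Add 4 times R1 to R2.
  [ 1  3   3/13  19/13  0 ]
  [ 0  0  -1/13  -2/13  0 ]
  [ 0  0     -1     -2  1 ]
Multiply R2 by -13.
  [ 1  3  3/13  19/13  0 ]
  [ 0  0     1      2  0 ]
  [ 0  0    -1     -2  1 ]
Add R2 to R3.
  [ 1  3  3/13  19/13  0 ]
  [ 0  0     1      2  0 ]
  [ 0  0     0      0  1 ]
Subtract 3/13 times R2 from R1.
  [ 1  3  0  1  0 ]
  [ 0  0  1  2  0 ]
  [ 0  0  0  0  1 ]
Pivot columns are the columns containing a leading 1.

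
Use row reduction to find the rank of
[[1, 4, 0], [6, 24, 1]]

rank = 2

ρ2 → ρ2 − 6·ρ1
  [ 1  4  0 ]
  [ 0  0  1 ]
The reduced form has 2 nonzero rows.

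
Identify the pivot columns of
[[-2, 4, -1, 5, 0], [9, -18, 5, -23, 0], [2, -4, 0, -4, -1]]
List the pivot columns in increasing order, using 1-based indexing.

1, 3, 5

ρ1 := -1/2·ρ1
  [ 1   -2  1/2  -5/2   0 ]
  [ 9  -18    5   -23   0 ]
  [ 2   -4    0    -4  -1 ]
ρ2 := ρ2 − 9·ρ1
  [ 1  -2  1/2  -5/2   0 ]
  [ 0   0  1/2  -1/2   0 ]
  [ 2  -4    0    -4  -1 ]
ρ3 := ρ3 − 2·ρ1
  [ 1  -2  1/2  -5/2   0 ]
  [ 0   0  1/2  -1/2   0 ]
  [ 0   0   -1     1  -1 ]
ρ2 := 2·ρ2
  [ 1  -2  1/2  -5/2   0 ]
  [ 0   0    1    -1   0 ]
  [ 0   0   -1     1  -1 ]
ρ3 := ρ3 + ρ2
  [ 1  -2  1/2  -5/2   0 ]
  [ 0   0    1    -1   0 ]
  [ 0   0    0     0  -1 ]
ρ3 := -1·ρ3
  [ 1  -2  1/2  -5/2  0 ]
  [ 0   0    1    -1  0 ]
  [ 0   0    0     0  1 ]
ρ1 := ρ1 − 1/2·ρ2
  [ 1  -2  0  -2  0 ]
  [ 0   0  1  -1  0 ]
  [ 0   0  0   0  1 ]
Pivot columns are the columns containing a leading 1.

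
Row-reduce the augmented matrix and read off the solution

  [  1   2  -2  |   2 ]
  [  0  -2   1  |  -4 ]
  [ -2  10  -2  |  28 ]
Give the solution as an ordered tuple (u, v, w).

(2, 4, 4)

r3 := r3 + 2·r1
  [ 1   2  -2  |   2 ]
  [ 0  -2   1  |  -4 ]
  [ 0  14  -6  |  32 ]
r2 := -1/2·r2
  [ 1   2    -2  |   2 ]
  [ 0   1  -1/2  |   2 ]
  [ 0  14    -6  |  32 ]
r3 := r3 − 14·r2
  [ 1  2    -2  |  2 ]
  [ 0  1  -1/2  |  2 ]
  [ 0  0     1  |  4 ]
r2 := r2 + 1/2·r3
  [ 1  2  -2  |  2 ]
  [ 0  1   0  |  4 ]
  [ 0  0   1  |  4 ]
r1 := r1 + 2·r3
  [ 1  2  0  |  10 ]
  [ 0  1  0  |   4 ]
  [ 0  0  1  |   4 ]
r1 := r1 − 2·r2
  [ 1  0  0  |  2 ]
  [ 0  1  0  |  4 ]
  [ 0  0  1  |  4 ]
Reading off the last column: u = 2, v = 4, w = 4.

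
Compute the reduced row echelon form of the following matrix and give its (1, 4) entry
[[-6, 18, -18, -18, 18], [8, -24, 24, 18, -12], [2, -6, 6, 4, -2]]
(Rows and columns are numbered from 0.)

R1 := -1/6·R1
  [ 1   -3   3   3   -3 ]
  [ 8  -24  24  18  -12 ]
  [ 2   -6   6   4   -2 ]
R2 := R2 − 8·R1
  [ 1  -3  3   3  -3 ]
  [ 0   0  0  -6  12 ]
  [ 2  -6  6   4  -2 ]
R3 := R3 − 2·R1
  [ 1  -3  3   3  -3 ]
  [ 0   0  0  -6  12 ]
  [ 0   0  0  -2   4 ]
R2 := -1/6·R2
  [ 1  -3  3   3  -3 ]
  [ 0   0  0   1  -2 ]
  [ 0   0  0  -2   4 ]
R3 := R3 + 2·R2
  [ 1  -3  3  3  -3 ]
  [ 0   0  0  1  -2 ]
  [ 0   0  0  0   0 ]
R1 := R1 − 3·R2
  [ 1  -3  3  0   3 ]
  [ 0   0  0  1  -2 ]
  [ 0   0  0  0   0 ]

-2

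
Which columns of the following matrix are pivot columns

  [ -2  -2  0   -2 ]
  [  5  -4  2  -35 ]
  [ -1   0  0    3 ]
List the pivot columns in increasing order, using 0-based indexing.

R1 → -1/2·R1
R2 → R2 − 5·R1
R3 → R3 + R1
R2 → -1/9·R2
R3 → R3 − R2
R3 → 9/2·R3
R2 → R2 + 2/9·R3
R1 → R1 − R2
Pivot columns are the columns containing a leading 1.

0, 1, 2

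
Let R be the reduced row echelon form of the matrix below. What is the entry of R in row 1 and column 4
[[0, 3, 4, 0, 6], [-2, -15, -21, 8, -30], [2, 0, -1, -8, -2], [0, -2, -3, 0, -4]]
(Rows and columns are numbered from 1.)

ρ1 <=> ρ2
  [ -2  -15  -21   8  -30 ]
  [  0    3    4   0    6 ]
  [  2    0   -1  -8   -2 ]
  [  0   -2   -3   0   -4 ]
ρ1 -> -1/2·ρ1
  [ 1  15/2  21/2  -4  15 ]
  [ 0     3     4   0   6 ]
  [ 2     0    -1  -8  -2 ]
  [ 0    -2    -3   0  -4 ]
ρ3 -> ρ3 − 2·ρ1
  [ 1  15/2  21/2  -4   15 ]
  [ 0     3     4   0    6 ]
  [ 0   -15   -22   0  -32 ]
  [ 0    -2    -3   0   -4 ]
ρ2 -> 1/3·ρ2
  [ 1  15/2  21/2  -4   15 ]
  [ 0     1   4/3   0    2 ]
  [ 0   -15   -22   0  -32 ]
  [ 0    -2    -3   0   -4 ]
ρ3 -> ρ3 + 15·ρ2
  [ 1  15/2  21/2  -4  15 ]
  [ 0     1   4/3   0   2 ]
  [ 0     0    -2   0  -2 ]
  [ 0    -2    -3   0  -4 ]
ρ4 -> ρ4 + 2·ρ2
  [ 1  15/2  21/2  -4  15 ]
  [ 0     1   4/3   0   2 ]
  [ 0     0    -2   0  -2 ]
  [ 0     0  -1/3   0   0 ]
ρ3 -> -1/2·ρ3
  [ 1  15/2  21/2  -4  15 ]
  [ 0     1   4/3   0   2 ]
  [ 0     0     1   0   1 ]
  [ 0     0  -1/3   0   0 ]
ρ4 -> ρ4 + 1/3·ρ3
  [ 1  15/2  21/2  -4   15 ]
  [ 0     1   4/3   0    2 ]
  [ 0     0     1   0    1 ]
  [ 0     0     0   0  1/3 ]
ρ4 -> 3·ρ4
  [ 1  15/2  21/2  -4  15 ]
  [ 0     1   4/3   0   2 ]
  [ 0     0     1   0   1 ]
  [ 0     0     0   0   1 ]
ρ3 -> ρ3 − ρ4
  [ 1  15/2  21/2  -4  15 ]
  [ 0     1   4/3   0   2 ]
  [ 0     0     1   0   0 ]
  [ 0     0     0   0   1 ]
ρ2 -> ρ2 − 2·ρ4
  [ 1  15/2  21/2  -4  15 ]
  [ 0     1   4/3   0   0 ]
  [ 0     0     1   0   0 ]
  [ 0     0     0   0   1 ]
ρ1 -> ρ1 − 15·ρ4
  [ 1  15/2  21/2  -4  0 ]
  [ 0     1   4/3   0  0 ]
  [ 0     0     1   0  0 ]
  [ 0     0     0   0  1 ]
ρ2 -> ρ2 − 4/3·ρ3
  [ 1  15/2  21/2  -4  0 ]
  [ 0     1     0   0  0 ]
  [ 0     0     1   0  0 ]
  [ 0     0     0   0  1 ]
ρ1 -> ρ1 − 21/2·ρ3
  [ 1  15/2  0  -4  0 ]
  [ 0     1  0   0  0 ]
  [ 0     0  1   0  0 ]
  [ 0     0  0   0  1 ]
ρ1 -> ρ1 − 15/2·ρ2
  [ 1  0  0  -4  0 ]
  [ 0  1  0   0  0 ]
  [ 0  0  1   0  0 ]
  [ 0  0  0   0  1 ]

-4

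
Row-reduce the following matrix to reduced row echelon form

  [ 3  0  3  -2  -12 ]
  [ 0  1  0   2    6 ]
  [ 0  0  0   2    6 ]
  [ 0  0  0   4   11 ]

R1 ← 1/3·R1
  [ 1  0  1  -2/3  -4 ]
  [ 0  1  0     2   6 ]
  [ 0  0  0     2   6 ]
  [ 0  0  0     4  11 ]
R3 ← 1/2·R3
  [ 1  0  1  -2/3  -4 ]
  [ 0  1  0     2   6 ]
  [ 0  0  0     1   3 ]
  [ 0  0  0     4  11 ]
R4 ← R4 − 4·R3
  [ 1  0  1  -2/3  -4 ]
  [ 0  1  0     2   6 ]
  [ 0  0  0     1   3 ]
  [ 0  0  0     0  -1 ]
R4 ← -1·R4
  [ 1  0  1  -2/3  -4 ]
  [ 0  1  0     2   6 ]
  [ 0  0  0     1   3 ]
  [ 0  0  0     0   1 ]
R3 ← R3 − 3·R4
  [ 1  0  1  -2/3  -4 ]
  [ 0  1  0     2   6 ]
  [ 0  0  0     1   0 ]
  [ 0  0  0     0   1 ]
R2 ← R2 − 6·R4
  [ 1  0  1  -2/3  -4 ]
  [ 0  1  0     2   0 ]
  [ 0  0  0     1   0 ]
  [ 0  0  0     0   1 ]
R1 ← R1 + 4·R4
  [ 1  0  1  -2/3  0 ]
  [ 0  1  0     2  0 ]
  [ 0  0  0     1  0 ]
  [ 0  0  0     0  1 ]
R2 ← R2 − 2·R3
  [ 1  0  1  -2/3  0 ]
  [ 0  1  0     0  0 ]
  [ 0  0  0     1  0 ]
  [ 0  0  0     0  1 ]
R1 ← R1 + 2/3·R3
  [ 1  0  1  0  0 ]
  [ 0  1  0  0  0 ]
  [ 0  0  0  1  0 ]
  [ 0  0  0  0  1 ]

[[1, 0, 1, 0, 0], [0, 1, 0, 0, 0], [0, 0, 0, 1, 0], [0, 0, 0, 0, 1]]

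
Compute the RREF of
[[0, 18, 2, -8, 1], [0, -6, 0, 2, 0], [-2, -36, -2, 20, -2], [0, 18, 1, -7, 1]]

r1 <-> r3
  [ -2  -36  -2  20  -2 ]
  [  0   -6   0   2   0 ]
  [  0   18   2  -8   1 ]
  [  0   18   1  -7   1 ]
r1 ← -1/2·r1
  [ 1  18  1  -10  1 ]
  [ 0  -6  0    2  0 ]
  [ 0  18  2   -8  1 ]
  [ 0  18  1   -7  1 ]
r2 ← -1/6·r2
  [ 1  18  1   -10  1 ]
  [ 0   1  0  -1/3  0 ]
  [ 0  18  2    -8  1 ]
  [ 0  18  1    -7  1 ]
r3 ← r3 − 18·r2
  [ 1  18  1   -10  1 ]
  [ 0   1  0  -1/3  0 ]
  [ 0   0  2    -2  1 ]
  [ 0  18  1    -7  1 ]
r4 ← r4 − 18·r2
  [ 1  18  1   -10  1 ]
  [ 0   1  0  -1/3  0 ]
  [ 0   0  2    -2  1 ]
  [ 0   0  1    -1  1 ]
r3 ← 1/2·r3
  [ 1  18  1   -10    1 ]
  [ 0   1  0  -1/3    0 ]
  [ 0   0  1    -1  1/2 ]
  [ 0   0  1    -1    1 ]
r4 ← r4 − r3
  [ 1  18  1   -10    1 ]
  [ 0   1  0  -1/3    0 ]
  [ 0   0  1    -1  1/2 ]
  [ 0   0  0     0  1/2 ]
r4 ← 2·r4
  [ 1  18  1   -10    1 ]
  [ 0   1  0  -1/3    0 ]
  [ 0   0  1    -1  1/2 ]
  [ 0   0  0     0    1 ]
r3 ← r3 − 1/2·r4
  [ 1  18  1   -10  1 ]
  [ 0   1  0  -1/3  0 ]
  [ 0   0  1    -1  0 ]
  [ 0   0  0     0  1 ]
r1 ← r1 − r4
  [ 1  18  1   -10  0 ]
  [ 0   1  0  -1/3  0 ]
  [ 0   0  1    -1  0 ]
  [ 0   0  0     0  1 ]
r1 ← r1 − r3
  [ 1  18  0    -9  0 ]
  [ 0   1  0  -1/3  0 ]
  [ 0   0  1    -1  0 ]
  [ 0   0  0     0  1 ]
r1 ← r1 − 18·r2
  [ 1  0  0    -3  0 ]
  [ 0  1  0  -1/3  0 ]
  [ 0  0  1    -1  0 ]
  [ 0  0  0     0  1 ]

[[1, 0, 0, -3, 0], [0, 1, 0, -1/3, 0], [0, 0, 1, -1, 0], [0, 0, 0, 0, 1]]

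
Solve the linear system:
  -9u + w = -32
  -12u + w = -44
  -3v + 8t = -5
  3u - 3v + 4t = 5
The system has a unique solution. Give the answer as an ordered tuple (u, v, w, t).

Form the augmented matrix and row-reduce:
  [  -9   0  1  0  |  -32 ]
  [ -12   0  1  0  |  -44 ]
  [   0  -3  0  8  |   -5 ]
  [   3  -3  0  4  |    5 ]
Multiply ρ1 by -1/9.
Add 12 times ρ1 to ρ2.
Subtract 3 times ρ1 from ρ4.
Swap ρ2 and ρ3.
Multiply ρ2 by -1/3.
Add 3 times ρ2 to ρ4.
Multiply ρ3 by -3.
Subtract 1/3 times ρ3 from ρ4.
Multiply ρ4 by -1/4.
Add 8/3 times ρ4 to ρ2.
Add 1/9 times ρ3 to ρ1.
Reading off the last column: u = 4, v = 3, w = 4, t = 1/2.

(4, 3, 4, 1/2)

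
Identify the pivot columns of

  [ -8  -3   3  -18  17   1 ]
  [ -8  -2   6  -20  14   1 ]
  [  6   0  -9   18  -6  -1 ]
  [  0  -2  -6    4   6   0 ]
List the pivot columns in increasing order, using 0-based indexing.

ρ1 -> -1/8·ρ1
  [  1  3/8  -3/8  9/4  -17/8  -1/8 ]
  [ -8   -2     6  -20     14     1 ]
  [  6    0    -9   18     -6    -1 ]
  [  0   -2    -6    4      6     0 ]
ρ2 -> ρ2 + 8·ρ1
  [ 1  3/8  -3/8  9/4  -17/8  -1/8 ]
  [ 0    1     3   -2     -3     0 ]
  [ 6    0    -9   18     -6    -1 ]
  [ 0   -2    -6    4      6     0 ]
ρ3 -> ρ3 − 6·ρ1
  [ 1   3/8   -3/8  9/4  -17/8  -1/8 ]
  [ 0     1      3   -2     -3     0 ]
  [ 0  -9/4  -27/4  9/2   27/4  -1/4 ]
  [ 0    -2     -6    4      6     0 ]
ρ3 -> ρ3 + 9/4·ρ2
  [ 1  3/8  -3/8  9/4  -17/8  -1/8 ]
  [ 0    1     3   -2     -3     0 ]
  [ 0    0     0    0      0  -1/4 ]
  [ 0   -2    -6    4      6     0 ]
ρ4 -> ρ4 + 2·ρ2
  [ 1  3/8  -3/8  9/4  -17/8  -1/8 ]
  [ 0    1     3   -2     -3     0 ]
  [ 0    0     0    0      0  -1/4 ]
  [ 0    0     0    0      0     0 ]
ρ3 -> -4·ρ3
  [ 1  3/8  -3/8  9/4  -17/8  -1/8 ]
  [ 0    1     3   -2     -3     0 ]
  [ 0    0     0    0      0     1 ]
  [ 0    0     0    0      0     0 ]
ρ1 -> ρ1 + 1/8·ρ3
  [ 1  3/8  -3/8  9/4  -17/8  0 ]
  [ 0    1     3   -2     -3  0 ]
  [ 0    0     0    0      0  1 ]
  [ 0    0     0    0      0  0 ]
ρ1 -> ρ1 − 3/8·ρ2
  [ 1  0  -3/2   3  -1  0 ]
  [ 0  1     3  -2  -3  0 ]
  [ 0  0     0   0   0  1 ]
  [ 0  0     0   0   0  0 ]
Pivot columns are the columns containing a leading 1.

0, 1, 5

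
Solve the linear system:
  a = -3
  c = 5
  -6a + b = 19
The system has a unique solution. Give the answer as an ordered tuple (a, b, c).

(-3, 1, 5)

Form the augmented matrix and row-reduce:
  [  1  0  0  |  -3 ]
  [  0  0  1  |   5 ]
  [ -6  1  0  |  19 ]
R3 ← R3 + 6·R1
  [ 1  0  0  |  -3 ]
  [ 0  0  1  |   5 ]
  [ 0  1  0  |   1 ]
R2 <-> R3
  [ 1  0  0  |  -3 ]
  [ 0  1  0  |   1 ]
  [ 0  0  1  |   5 ]
Reading off the last column: a = -3, b = 1, c = 5.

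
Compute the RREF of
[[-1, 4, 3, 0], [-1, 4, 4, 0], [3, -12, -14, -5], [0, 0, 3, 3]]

R1 -> -1·R1
  [  1   -4   -3   0 ]
  [ -1    4    4   0 ]
  [  3  -12  -14  -5 ]
  [  0    0    3   3 ]
R2 -> R2 + R1
  [ 1   -4   -3   0 ]
  [ 0    0    1   0 ]
  [ 3  -12  -14  -5 ]
  [ 0    0    3   3 ]
R3 -> R3 − 3·R1
  [ 1  -4  -3   0 ]
  [ 0   0   1   0 ]
  [ 0   0  -5  -5 ]
  [ 0   0   3   3 ]
R3 -> R3 + 5·R2
  [ 1  -4  -3   0 ]
  [ 0   0   1   0 ]
  [ 0   0   0  -5 ]
  [ 0   0   3   3 ]
R4 -> R4 − 3·R2
  [ 1  -4  -3   0 ]
  [ 0   0   1   0 ]
  [ 0   0   0  -5 ]
  [ 0   0   0   3 ]
R3 -> -1/5·R3
  [ 1  -4  -3  0 ]
  [ 0   0   1  0 ]
  [ 0   0   0  1 ]
  [ 0   0   0  3 ]
R4 -> R4 − 3·R3
  [ 1  -4  -3  0 ]
  [ 0   0   1  0 ]
  [ 0   0   0  1 ]
  [ 0   0   0  0 ]
R1 -> R1 + 3·R2
  [ 1  -4  0  0 ]
  [ 0   0  1  0 ]
  [ 0   0  0  1 ]
  [ 0   0  0  0 ]

[[1, -4, 0, 0], [0, 0, 1, 0], [0, 0, 0, 1], [0, 0, 0, 0]]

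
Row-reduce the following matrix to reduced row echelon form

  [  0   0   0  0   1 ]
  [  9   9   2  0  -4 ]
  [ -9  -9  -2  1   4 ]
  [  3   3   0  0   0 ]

Swap R1 and R2.
  [  9   9   2  0  -4 ]
  [  0   0   0  0   1 ]
  [ -9  -9  -2  1   4 ]
  [  3   3   0  0   0 ]
Multiply R1 by 1/9.
  [  1   1  2/9  0  -4/9 ]
  [  0   0    0  0     1 ]
  [ -9  -9   -2  1     4 ]
  [  3   3    0  0     0 ]
Add 9 times R1 to R3.
  [ 1  1  2/9  0  -4/9 ]
  [ 0  0    0  0     1 ]
  [ 0  0    0  1     0 ]
  [ 3  3    0  0     0 ]
Subtract 3 times R1 from R4.
  [ 1  1   2/9  0  -4/9 ]
  [ 0  0     0  0     1 ]
  [ 0  0     0  1     0 ]
  [ 0  0  -2/3  0   4/3 ]
Swap R2 and R4.
  [ 1  1   2/9  0  -4/9 ]
  [ 0  0  -2/3  0   4/3 ]
  [ 0  0     0  1     0 ]
  [ 0  0     0  0     1 ]
Multiply R2 by -3/2.
  [ 1  1  2/9  0  -4/9 ]
  [ 0  0    1  0    -2 ]
  [ 0  0    0  1     0 ]
  [ 0  0    0  0     1 ]
Add 2 times R4 to R2.
  [ 1  1  2/9  0  -4/9 ]
  [ 0  0    1  0     0 ]
  [ 0  0    0  1     0 ]
  [ 0  0    0  0     1 ]
Add 4/9 times R4 to R1.
  [ 1  1  2/9  0  0 ]
  [ 0  0    1  0  0 ]
  [ 0  0    0  1  0 ]
  [ 0  0    0  0  1 ]
Subtract 2/9 times R2 from R1.
  [ 1  1  0  0  0 ]
  [ 0  0  1  0  0 ]
  [ 0  0  0  1  0 ]
  [ 0  0  0  0  1 ]

[[1, 1, 0, 0, 0], [0, 0, 1, 0, 0], [0, 0, 0, 1, 0], [0, 0, 0, 0, 1]]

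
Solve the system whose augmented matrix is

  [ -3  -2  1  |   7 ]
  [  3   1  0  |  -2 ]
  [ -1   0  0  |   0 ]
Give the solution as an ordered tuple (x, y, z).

R1 -> -1/3·R1
  [  1  2/3  -1/3  |  -7/3 ]
  [  3    1     0  |    -2 ]
  [ -1    0     0  |     0 ]
R2 -> R2 − 3·R1
  [  1  2/3  -1/3  |  -7/3 ]
  [  0   -1     1  |     5 ]
  [ -1    0     0  |     0 ]
R3 -> R3 + R1
  [ 1  2/3  -1/3  |  -7/3 ]
  [ 0   -1     1  |     5 ]
  [ 0  2/3  -1/3  |  -7/3 ]
R2 -> -1·R2
  [ 1  2/3  -1/3  |  -7/3 ]
  [ 0    1    -1  |    -5 ]
  [ 0  2/3  -1/3  |  -7/3 ]
R3 -> R3 − 2/3·R2
  [ 1  2/3  -1/3  |  -7/3 ]
  [ 0    1    -1  |    -5 ]
  [ 0    0   1/3  |     1 ]
R3 -> 3·R3
  [ 1  2/3  -1/3  |  -7/3 ]
  [ 0    1    -1  |    -5 ]
  [ 0    0     1  |     3 ]
R2 -> R2 + R3
  [ 1  2/3  -1/3  |  -7/3 ]
  [ 0    1     0  |    -2 ]
  [ 0    0     1  |     3 ]
R1 -> R1 + 1/3·R3
  [ 1  2/3  0  |  -4/3 ]
  [ 0    1  0  |    -2 ]
  [ 0    0  1  |     3 ]
R1 -> R1 − 2/3·R2
  [ 1  0  0  |   0 ]
  [ 0  1  0  |  -2 ]
  [ 0  0  1  |   3 ]
Reading off the last column: x = 0, y = -2, z = 3.

(0, -2, 3)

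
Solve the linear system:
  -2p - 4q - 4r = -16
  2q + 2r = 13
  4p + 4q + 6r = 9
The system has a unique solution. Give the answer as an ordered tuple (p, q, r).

(-5, 5, 3/2)

Form the augmented matrix and row-reduce:
  [ -2  -4  -4  |  -16 ]
  [  0   2   2  |   13 ]
  [  4   4   6  |    9 ]
r1 → -1/2·r1
  [ 1  2  2  |   8 ]
  [ 0  2  2  |  13 ]
  [ 4  4  6  |   9 ]
r3 → r3 − 4·r1
  [ 1   2   2  |    8 ]
  [ 0   2   2  |   13 ]
  [ 0  -4  -2  |  -23 ]
r2 → 1/2·r2
  [ 1   2   2  |     8 ]
  [ 0   1   1  |  13/2 ]
  [ 0  -4  -2  |   -23 ]
r3 → r3 + 4·r2
  [ 1  2  2  |     8 ]
  [ 0  1  1  |  13/2 ]
  [ 0  0  2  |     3 ]
r3 → 1/2·r3
  [ 1  2  2  |     8 ]
  [ 0  1  1  |  13/2 ]
  [ 0  0  1  |   3/2 ]
r2 → r2 − r3
  [ 1  2  2  |    8 ]
  [ 0  1  0  |    5 ]
  [ 0  0  1  |  3/2 ]
r1 → r1 − 2·r3
  [ 1  2  0  |    5 ]
  [ 0  1  0  |    5 ]
  [ 0  0  1  |  3/2 ]
r1 → r1 − 2·r2
  [ 1  0  0  |   -5 ]
  [ 0  1  0  |    5 ]
  [ 0  0  1  |  3/2 ]
Reading off the last column: p = -5, q = 5, r = 3/2.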